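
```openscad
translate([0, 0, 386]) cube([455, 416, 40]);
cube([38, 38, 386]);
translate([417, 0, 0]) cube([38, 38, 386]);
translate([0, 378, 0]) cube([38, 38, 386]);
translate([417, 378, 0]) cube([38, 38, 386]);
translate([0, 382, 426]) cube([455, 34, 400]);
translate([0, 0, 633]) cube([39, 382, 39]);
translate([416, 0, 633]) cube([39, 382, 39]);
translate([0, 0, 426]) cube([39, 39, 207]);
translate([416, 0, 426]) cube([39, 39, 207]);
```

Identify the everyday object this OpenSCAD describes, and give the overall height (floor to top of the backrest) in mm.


A chair. The overall height is 826 mm.

A slab on four corner posts with a tall panel at the back — a chair. The seat slab sits at z = 386 with thickness 40, and the 400 mm backrest starts at the seat top, so the overall height is 386 + 40 + 400 = 826 mm.


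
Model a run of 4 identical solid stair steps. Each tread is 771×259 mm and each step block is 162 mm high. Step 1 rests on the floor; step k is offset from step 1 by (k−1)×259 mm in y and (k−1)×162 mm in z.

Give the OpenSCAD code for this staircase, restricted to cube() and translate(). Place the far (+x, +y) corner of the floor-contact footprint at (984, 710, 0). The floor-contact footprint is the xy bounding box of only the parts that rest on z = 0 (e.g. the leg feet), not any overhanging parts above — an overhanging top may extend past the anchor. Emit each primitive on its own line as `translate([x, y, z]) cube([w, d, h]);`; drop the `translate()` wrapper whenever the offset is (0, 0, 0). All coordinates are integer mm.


translate([213, 451, 0]) cube([771, 259, 162]);
translate([213, 710, 162]) cube([771, 259, 162]);
translate([213, 969, 324]) cube([771, 259, 162]);
translate([213, 1228, 486]) cube([771, 259, 162]);


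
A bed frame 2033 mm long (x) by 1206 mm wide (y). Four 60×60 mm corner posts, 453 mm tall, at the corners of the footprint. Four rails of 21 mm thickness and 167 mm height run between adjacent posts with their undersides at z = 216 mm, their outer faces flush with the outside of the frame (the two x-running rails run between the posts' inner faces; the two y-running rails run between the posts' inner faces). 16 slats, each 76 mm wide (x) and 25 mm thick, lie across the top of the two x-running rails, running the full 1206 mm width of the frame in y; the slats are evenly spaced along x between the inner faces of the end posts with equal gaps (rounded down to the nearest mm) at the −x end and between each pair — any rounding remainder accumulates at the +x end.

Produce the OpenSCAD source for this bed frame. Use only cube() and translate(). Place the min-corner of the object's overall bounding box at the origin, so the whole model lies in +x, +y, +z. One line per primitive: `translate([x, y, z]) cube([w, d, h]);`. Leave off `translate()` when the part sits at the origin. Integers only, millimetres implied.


cube([60, 60, 453]);
translate([0, 1146, 0]) cube([60, 60, 453]);
translate([1973, 0, 0]) cube([60, 60, 453]);
translate([1973, 1146, 0]) cube([60, 60, 453]);
translate([60, 0, 216]) cube([1913, 21, 167]);
translate([60, 1185, 216]) cube([1913, 21, 167]);
translate([0, 60, 216]) cube([21, 1086, 167]);
translate([2012, 60, 216]) cube([21, 1086, 167]);
translate([101, 0, 383]) cube([76, 1206, 25]);
translate([218, 0, 383]) cube([76, 1206, 25]);
translate([335, 0, 383]) cube([76, 1206, 25]);
translate([452, 0, 383]) cube([76, 1206, 25]);
translate([569, 0, 383]) cube([76, 1206, 25]);
translate([686, 0, 383]) cube([76, 1206, 25]);
translate([803, 0, 383]) cube([76, 1206, 25]);
translate([920, 0, 383]) cube([76, 1206, 25]);
translate([1037, 0, 383]) cube([76, 1206, 25]);
translate([1154, 0, 383]) cube([76, 1206, 25]);
translate([1271, 0, 383]) cube([76, 1206, 25]);
translate([1388, 0, 383]) cube([76, 1206, 25]);
translate([1505, 0, 383]) cube([76, 1206, 25]);
translate([1622, 0, 383]) cube([76, 1206, 25]);
translate([1739, 0, 383]) cube([76, 1206, 25]);
translate([1856, 0, 383]) cube([76, 1206, 25]);


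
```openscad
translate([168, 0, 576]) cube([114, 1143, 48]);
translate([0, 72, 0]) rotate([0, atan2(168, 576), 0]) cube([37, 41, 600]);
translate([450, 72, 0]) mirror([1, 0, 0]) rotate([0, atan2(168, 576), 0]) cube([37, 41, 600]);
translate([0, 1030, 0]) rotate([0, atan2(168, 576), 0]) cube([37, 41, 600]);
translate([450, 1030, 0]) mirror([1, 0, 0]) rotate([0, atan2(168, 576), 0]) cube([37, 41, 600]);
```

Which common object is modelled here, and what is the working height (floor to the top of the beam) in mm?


A sawhorse. The overall height is 624 mm.

A beam across two mirrored pairs of raked legs — a sawhorse. The beam's underside is at z = 576 (matching the legs' vertical rise in atan2(168, 576)) and the beam is 48 mm tall, so its top is at 576 + 48 = 624 mm. The raked legs top out at the beam's underside, so that is the highest point.


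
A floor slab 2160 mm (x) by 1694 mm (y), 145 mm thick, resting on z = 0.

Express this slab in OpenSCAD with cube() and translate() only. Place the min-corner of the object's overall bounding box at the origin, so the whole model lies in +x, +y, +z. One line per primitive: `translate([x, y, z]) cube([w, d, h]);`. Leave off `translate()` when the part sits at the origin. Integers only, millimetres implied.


cube([2160, 1694, 145]);


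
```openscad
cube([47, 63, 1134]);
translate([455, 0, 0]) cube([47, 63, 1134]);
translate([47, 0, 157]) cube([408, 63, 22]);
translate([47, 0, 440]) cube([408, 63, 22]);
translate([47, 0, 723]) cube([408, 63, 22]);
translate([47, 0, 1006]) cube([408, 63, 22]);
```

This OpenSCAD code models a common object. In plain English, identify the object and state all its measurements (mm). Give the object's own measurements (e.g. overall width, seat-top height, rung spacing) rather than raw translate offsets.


A straight ladder. Two 47×63 mm vertical rails, 1134 mm tall, stand 502 mm apart (outside-to-outside) with their front faces coplanar on the −y side. 4 rungs, each 63 mm deep and 22 mm tall, span between the inner faces of the rails, front faces flush with the rails. The lowest rung's underside is at z = 157 mm and rungs are spaced 283 mm apart (underside to underside).


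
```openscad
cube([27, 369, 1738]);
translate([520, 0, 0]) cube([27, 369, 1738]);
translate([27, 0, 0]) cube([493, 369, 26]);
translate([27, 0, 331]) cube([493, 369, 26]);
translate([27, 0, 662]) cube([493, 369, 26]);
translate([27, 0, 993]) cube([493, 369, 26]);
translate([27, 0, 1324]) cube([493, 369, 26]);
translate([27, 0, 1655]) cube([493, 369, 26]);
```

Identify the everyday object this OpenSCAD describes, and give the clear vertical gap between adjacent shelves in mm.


A bookshelf. The clear shelf gap is 305 mm.

Two tall side panels with 6 horizontal boards between them — a bookshelf. The first two shelf undersides are at z = 0 and z = 331; with shelf thickness 26, the clear gap is 331 − 0 − 26 = 305 mm.


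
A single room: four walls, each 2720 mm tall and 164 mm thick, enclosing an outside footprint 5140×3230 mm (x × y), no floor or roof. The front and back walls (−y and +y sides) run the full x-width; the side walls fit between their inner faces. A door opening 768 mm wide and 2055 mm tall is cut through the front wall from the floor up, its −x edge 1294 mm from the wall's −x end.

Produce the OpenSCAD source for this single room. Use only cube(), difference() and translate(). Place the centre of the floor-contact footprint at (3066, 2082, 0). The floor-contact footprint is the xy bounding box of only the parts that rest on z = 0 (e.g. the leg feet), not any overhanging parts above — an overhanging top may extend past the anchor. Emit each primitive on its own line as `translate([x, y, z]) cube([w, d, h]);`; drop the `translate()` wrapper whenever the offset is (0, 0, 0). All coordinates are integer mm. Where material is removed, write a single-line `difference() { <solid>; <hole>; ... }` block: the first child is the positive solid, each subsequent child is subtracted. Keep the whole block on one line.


difference() { translate([496, 467, 0]) cube([5140, 164, 2720]); translate([1790, 467, 0]) cube([768, 164, 2055]); }
translate([496, 3533, 0]) cube([5140, 164, 2720]);
translate([496, 631, 0]) cube([164, 2902, 2720]);
translate([5472, 631, 0]) cube([164, 2902, 2720]);


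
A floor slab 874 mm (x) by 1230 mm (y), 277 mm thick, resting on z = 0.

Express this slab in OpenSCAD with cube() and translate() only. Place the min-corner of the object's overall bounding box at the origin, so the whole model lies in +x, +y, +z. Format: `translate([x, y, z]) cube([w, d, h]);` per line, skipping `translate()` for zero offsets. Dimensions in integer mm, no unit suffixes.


cube([874, 1230, 277]);


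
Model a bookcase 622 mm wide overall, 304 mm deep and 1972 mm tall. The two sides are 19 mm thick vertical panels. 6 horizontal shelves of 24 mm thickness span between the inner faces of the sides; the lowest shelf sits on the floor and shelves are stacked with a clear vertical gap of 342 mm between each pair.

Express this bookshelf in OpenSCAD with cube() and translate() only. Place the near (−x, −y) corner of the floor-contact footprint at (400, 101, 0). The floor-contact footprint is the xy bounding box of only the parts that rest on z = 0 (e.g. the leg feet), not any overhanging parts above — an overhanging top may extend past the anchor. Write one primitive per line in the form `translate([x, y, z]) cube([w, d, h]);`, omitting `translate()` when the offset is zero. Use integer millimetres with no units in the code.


translate([400, 101, 0]) cube([19, 304, 1972]);
translate([1003, 101, 0]) cube([19, 304, 1972]);
translate([419, 101, 0]) cube([584, 304, 24]);
translate([419, 101, 366]) cube([584, 304, 24]);
translate([419, 101, 732]) cube([584, 304, 24]);
translate([419, 101, 1098]) cube([584, 304, 24]);
translate([419, 101, 1464]) cube([584, 304, 24]);
translate([419, 101, 1830]) cube([584, 304, 24]);


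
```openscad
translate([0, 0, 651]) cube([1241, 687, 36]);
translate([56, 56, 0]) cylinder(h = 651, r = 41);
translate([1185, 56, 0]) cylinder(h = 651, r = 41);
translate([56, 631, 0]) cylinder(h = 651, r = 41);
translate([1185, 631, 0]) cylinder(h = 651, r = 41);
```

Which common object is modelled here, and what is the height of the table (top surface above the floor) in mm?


A table. The table height is 687 mm.

A 1241×687×36 slab sits at z = 651 on four Ø82 mm round legs — a table. The top surface is at 651 + 36 = 687 mm.


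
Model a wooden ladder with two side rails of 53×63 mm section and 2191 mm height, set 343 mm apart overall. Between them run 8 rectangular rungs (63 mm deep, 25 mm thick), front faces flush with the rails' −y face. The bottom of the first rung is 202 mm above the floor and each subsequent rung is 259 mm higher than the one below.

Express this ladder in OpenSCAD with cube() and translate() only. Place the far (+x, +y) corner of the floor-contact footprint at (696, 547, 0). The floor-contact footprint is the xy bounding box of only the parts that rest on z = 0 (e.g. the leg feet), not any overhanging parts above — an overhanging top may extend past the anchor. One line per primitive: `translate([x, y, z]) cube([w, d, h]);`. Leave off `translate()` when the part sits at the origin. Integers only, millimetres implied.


// rung span = 343 - 2*53 = 237
// rung[k] z = 202 + k*259
translate([353, 484, 0]) cube([53, 63, 2191]);
translate([643, 484, 0]) cube([53, 63, 2191]);
translate([406, 484, 202]) cube([237, 63, 25]);
translate([406, 484, 461]) cube([237, 63, 25]);
translate([406, 484, 720]) cube([237, 63, 25]);
translate([406, 484, 979]) cube([237, 63, 25]);
translate([406, 484, 1238]) cube([237, 63, 25]);
translate([406, 484, 1497]) cube([237, 63, 25]);
translate([406, 484, 1756]) cube([237, 63, 25]);
translate([406, 484, 2015]) cube([237, 63, 25]);


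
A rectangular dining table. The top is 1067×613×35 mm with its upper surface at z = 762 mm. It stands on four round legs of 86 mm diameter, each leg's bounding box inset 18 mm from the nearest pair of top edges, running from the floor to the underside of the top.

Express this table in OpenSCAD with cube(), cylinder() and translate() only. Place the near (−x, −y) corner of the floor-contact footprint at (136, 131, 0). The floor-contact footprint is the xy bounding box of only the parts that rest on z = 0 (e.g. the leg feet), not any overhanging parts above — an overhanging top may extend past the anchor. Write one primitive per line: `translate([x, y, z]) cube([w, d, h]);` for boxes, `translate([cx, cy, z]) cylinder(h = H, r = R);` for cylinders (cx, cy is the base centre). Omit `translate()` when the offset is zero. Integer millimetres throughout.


translate([118, 113, 727]) cube([1067, 613, 35]);
translate([179, 174, 0]) cylinder(h = 727, r = 43);
translate([1124, 174, 0]) cylinder(h = 727, r = 43);
translate([179, 665, 0]) cylinder(h = 727, r = 43);
translate([1124, 665, 0]) cylinder(h = 727, r = 43);


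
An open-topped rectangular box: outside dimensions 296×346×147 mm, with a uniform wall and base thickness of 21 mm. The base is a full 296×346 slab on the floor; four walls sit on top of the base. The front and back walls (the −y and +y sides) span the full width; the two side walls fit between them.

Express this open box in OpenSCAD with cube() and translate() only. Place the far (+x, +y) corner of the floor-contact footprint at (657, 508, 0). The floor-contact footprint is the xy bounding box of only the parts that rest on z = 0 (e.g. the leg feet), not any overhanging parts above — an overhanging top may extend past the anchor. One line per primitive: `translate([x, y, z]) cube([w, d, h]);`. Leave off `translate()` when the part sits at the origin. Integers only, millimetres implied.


translate([361, 162, 0]) cube([296, 346, 21]);
translate([361, 162, 21]) cube([296, 21, 126]);
translate([361, 487, 21]) cube([296, 21, 126]);
translate([361, 183, 21]) cube([21, 304, 126]);
translate([636, 183, 21]) cube([21, 304, 126]);


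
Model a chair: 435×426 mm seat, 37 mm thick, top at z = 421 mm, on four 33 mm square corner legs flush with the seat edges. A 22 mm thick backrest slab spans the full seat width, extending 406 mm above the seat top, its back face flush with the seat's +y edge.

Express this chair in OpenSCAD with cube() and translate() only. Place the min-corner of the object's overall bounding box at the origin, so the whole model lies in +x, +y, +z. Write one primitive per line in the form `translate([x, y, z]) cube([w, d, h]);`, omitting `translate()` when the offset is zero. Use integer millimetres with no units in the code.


// leg_h = 421 - 37 = 384
translate([0, 0, 384]) cube([435, 426, 37]);
cube([33, 33, 384]);
translate([402, 0, 0]) cube([33, 33, 384]);
translate([0, 393, 0]) cube([33, 33, 384]);
translate([402, 393, 0]) cube([33, 33, 384]);
translate([0, 404, 421]) cube([435, 22, 406]);


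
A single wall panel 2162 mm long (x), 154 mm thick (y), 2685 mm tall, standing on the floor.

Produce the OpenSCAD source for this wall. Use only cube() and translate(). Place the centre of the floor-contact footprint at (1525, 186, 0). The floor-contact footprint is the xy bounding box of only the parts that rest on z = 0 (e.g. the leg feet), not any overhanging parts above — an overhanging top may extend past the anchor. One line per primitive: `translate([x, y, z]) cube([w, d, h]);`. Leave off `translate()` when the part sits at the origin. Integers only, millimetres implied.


translate([444, 109, 0]) cube([2162, 154, 2685]);


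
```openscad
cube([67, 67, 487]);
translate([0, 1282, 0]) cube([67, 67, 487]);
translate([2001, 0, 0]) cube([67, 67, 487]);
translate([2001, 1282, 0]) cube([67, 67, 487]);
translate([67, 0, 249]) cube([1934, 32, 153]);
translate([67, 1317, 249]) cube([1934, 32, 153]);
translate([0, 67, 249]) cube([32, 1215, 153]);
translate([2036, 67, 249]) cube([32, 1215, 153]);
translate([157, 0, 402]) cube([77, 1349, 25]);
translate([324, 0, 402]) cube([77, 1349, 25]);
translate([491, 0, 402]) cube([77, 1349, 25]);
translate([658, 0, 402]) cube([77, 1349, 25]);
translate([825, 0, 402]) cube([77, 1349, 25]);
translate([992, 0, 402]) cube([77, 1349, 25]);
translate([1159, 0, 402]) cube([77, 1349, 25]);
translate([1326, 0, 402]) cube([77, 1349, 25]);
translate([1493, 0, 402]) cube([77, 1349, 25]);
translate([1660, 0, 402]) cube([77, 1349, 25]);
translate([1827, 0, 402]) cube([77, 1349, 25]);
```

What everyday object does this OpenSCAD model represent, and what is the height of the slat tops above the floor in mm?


A bed frame. The slat-top height is 427 mm.

Four posts, four rails, and a row of slats — a bed frame. Slats sit on the rails at z = 249 + 153 = 402; with slat thickness 25, the top is 427 mm.


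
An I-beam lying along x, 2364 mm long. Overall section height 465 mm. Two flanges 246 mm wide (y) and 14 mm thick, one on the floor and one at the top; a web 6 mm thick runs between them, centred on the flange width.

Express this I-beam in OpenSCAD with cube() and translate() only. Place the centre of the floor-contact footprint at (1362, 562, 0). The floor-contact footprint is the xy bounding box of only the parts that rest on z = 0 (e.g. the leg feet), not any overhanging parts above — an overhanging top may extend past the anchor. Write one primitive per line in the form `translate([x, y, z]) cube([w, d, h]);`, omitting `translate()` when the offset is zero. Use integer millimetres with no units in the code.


translate([180, 439, 0]) cube([2364, 246, 14]);
translate([180, 559, 14]) cube([2364, 6, 437]);
translate([180, 439, 451]) cube([2364, 246, 14]);


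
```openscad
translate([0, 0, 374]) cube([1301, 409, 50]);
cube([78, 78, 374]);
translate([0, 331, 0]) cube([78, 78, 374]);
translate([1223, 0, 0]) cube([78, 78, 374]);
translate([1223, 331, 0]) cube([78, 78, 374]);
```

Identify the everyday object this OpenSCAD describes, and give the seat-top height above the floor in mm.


A bench. The seat-top height is 424 mm.

A long slab on four corner posts — a bench. The slab sits at z = 374 with thickness 50, so the top is 374 + 50 = 424 mm.


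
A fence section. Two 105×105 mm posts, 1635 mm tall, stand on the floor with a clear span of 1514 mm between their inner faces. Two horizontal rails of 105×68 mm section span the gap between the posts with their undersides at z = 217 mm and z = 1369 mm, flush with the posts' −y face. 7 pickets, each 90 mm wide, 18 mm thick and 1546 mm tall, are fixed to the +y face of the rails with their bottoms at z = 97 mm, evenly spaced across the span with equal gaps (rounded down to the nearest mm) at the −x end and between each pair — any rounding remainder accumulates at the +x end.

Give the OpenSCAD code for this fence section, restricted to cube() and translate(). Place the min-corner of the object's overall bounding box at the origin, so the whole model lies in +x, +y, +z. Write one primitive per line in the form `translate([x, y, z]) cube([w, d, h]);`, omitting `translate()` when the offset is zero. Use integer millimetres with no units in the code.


cube([105, 105, 1635]);
translate([1619, 0, 0]) cube([105, 105, 1635]);
translate([105, 0, 217]) cube([1514, 105, 68]);
translate([105, 0, 1369]) cube([1514, 105, 68]);
translate([215, 105, 97]) cube([90, 18, 1546]);
translate([415, 105, 97]) cube([90, 18, 1546]);
translate([615, 105, 97]) cube([90, 18, 1546]);
translate([815, 105, 97]) cube([90, 18, 1546]);
translate([1015, 105, 97]) cube([90, 18, 1546]);
translate([1215, 105, 97]) cube([90, 18, 1546]);
translate([1415, 105, 97]) cube([90, 18, 1546]);


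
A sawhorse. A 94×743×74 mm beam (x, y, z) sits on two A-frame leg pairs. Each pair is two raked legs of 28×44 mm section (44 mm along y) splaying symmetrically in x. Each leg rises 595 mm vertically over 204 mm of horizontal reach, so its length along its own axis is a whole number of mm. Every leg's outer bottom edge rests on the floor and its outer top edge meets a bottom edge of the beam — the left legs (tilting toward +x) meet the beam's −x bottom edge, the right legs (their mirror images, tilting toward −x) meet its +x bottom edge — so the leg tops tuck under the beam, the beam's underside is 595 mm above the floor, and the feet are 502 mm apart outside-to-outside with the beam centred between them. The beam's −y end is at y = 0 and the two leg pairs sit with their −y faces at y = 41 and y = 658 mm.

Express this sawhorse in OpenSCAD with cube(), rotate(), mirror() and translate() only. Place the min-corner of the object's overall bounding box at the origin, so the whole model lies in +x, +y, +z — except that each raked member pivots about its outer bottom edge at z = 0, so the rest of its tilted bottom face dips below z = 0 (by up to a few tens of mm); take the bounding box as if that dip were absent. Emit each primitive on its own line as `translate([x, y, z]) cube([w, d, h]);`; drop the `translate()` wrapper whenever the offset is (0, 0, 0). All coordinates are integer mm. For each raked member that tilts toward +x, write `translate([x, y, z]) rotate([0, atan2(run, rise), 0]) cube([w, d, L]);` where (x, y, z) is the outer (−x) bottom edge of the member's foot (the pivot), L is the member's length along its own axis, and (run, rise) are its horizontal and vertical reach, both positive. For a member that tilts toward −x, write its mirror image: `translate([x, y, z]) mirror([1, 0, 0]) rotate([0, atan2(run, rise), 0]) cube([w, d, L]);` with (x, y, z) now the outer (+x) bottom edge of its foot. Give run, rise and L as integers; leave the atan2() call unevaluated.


translate([204, 0, 595]) cube([94, 743, 74]);
translate([0, 41, 0]) rotate([0, atan2(204, 595), 0]) cube([28, 44, 629]);
translate([502, 41, 0]) mirror([1, 0, 0]) rotate([0, atan2(204, 595), 0]) cube([28, 44, 629]);
translate([0, 658, 0]) rotate([0, atan2(204, 595), 0]) cube([28, 44, 629]);
translate([502, 658, 0]) mirror([1, 0, 0]) rotate([0, atan2(204, 595), 0]) cube([28, 44, 629]);


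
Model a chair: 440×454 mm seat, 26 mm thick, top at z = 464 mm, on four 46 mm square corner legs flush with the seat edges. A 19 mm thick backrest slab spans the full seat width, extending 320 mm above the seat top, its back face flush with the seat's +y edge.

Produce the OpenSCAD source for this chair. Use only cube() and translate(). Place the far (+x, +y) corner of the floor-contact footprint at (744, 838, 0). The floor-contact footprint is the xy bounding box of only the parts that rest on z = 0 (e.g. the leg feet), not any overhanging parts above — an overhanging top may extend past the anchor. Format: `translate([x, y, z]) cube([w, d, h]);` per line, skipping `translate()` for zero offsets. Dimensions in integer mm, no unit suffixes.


translate([304, 384, 438]) cube([440, 454, 26]);
translate([304, 384, 0]) cube([46, 46, 438]);
translate([698, 384, 0]) cube([46, 46, 438]);
translate([304, 792, 0]) cube([46, 46, 438]);
translate([698, 792, 0]) cube([46, 46, 438]);
translate([304, 819, 464]) cube([440, 19, 320]);


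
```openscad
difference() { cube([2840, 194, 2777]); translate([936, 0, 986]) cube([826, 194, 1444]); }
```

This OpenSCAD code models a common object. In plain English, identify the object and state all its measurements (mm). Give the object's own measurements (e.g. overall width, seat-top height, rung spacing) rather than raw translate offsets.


A wall 2840 mm long (x), 194 mm thick (y), 2777 mm tall, with a rectangular window opening cut through it. The opening is 826 mm wide and 1444 mm tall; its sill is at z = 986 mm and its near (−x) edge is 936 mm from the wall's −x end. The opening passes through the full wall thickness.


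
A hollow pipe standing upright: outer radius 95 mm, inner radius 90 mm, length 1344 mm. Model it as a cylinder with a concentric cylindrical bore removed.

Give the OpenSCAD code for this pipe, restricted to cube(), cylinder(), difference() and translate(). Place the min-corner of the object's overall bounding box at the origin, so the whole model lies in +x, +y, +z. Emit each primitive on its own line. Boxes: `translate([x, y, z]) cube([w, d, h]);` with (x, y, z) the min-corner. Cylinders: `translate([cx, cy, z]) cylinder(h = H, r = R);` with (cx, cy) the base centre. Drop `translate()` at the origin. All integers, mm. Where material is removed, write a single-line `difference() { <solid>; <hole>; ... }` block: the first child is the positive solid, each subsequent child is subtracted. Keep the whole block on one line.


difference() { translate([95, 95, 0]) cylinder(h = 1344, r = 95); translate([95, 95, 0]) cylinder(h = 1344, r = 90); }


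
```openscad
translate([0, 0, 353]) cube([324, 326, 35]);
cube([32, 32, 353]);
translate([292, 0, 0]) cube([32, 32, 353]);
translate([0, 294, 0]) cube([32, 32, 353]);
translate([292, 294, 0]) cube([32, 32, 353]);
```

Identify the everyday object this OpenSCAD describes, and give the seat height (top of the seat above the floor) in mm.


A stool. The seat height is 388 mm.

A 324×326×35 slab at z = 353 on four corner posts — a stool. The seat top is 353 + 35 = 388 mm.


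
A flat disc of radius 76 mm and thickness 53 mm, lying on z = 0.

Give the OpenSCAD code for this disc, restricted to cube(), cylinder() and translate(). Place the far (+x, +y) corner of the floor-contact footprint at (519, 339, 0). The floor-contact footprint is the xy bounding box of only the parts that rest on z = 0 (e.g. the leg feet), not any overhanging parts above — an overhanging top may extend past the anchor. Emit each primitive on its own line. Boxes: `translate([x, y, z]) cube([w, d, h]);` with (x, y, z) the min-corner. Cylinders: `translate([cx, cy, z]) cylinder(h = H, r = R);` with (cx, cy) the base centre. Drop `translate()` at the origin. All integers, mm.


translate([443, 263, 0]) cylinder(h = 53, r = 76);


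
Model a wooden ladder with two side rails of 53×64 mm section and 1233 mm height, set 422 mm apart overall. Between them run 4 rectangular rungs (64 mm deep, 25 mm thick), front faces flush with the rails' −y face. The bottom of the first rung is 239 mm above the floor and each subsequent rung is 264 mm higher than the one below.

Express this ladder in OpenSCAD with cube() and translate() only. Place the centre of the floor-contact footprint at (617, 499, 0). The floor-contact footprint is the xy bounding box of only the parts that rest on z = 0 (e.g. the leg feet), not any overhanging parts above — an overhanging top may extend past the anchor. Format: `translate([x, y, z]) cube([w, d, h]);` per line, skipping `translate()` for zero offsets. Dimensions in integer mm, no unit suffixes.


translate([406, 467, 0]) cube([53, 64, 1233]);
translate([775, 467, 0]) cube([53, 64, 1233]);
translate([459, 467, 239]) cube([316, 64, 25]);
translate([459, 467, 503]) cube([316, 64, 25]);
translate([459, 467, 767]) cube([316, 64, 25]);
translate([459, 467, 1031]) cube([316, 64, 25]);


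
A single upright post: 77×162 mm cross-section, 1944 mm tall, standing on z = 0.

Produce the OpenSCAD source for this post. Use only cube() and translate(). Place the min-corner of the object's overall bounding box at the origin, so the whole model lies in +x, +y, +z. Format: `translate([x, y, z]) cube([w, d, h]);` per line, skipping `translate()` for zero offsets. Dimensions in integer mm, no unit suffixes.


cube([77, 162, 1944]);


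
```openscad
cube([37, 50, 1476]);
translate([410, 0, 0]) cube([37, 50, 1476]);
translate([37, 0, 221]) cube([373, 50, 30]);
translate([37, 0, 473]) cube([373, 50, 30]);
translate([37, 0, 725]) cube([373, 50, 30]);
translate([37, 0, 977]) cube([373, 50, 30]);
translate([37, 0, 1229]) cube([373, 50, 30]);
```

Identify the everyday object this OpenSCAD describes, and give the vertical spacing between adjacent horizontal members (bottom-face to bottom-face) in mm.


A ladder. The rung spacing is 252 mm.

Two tall 37×50 posts with 5 short bars between them — a ladder. Adjacent rungs sit at z = 221 and z = 473, so the spacing is 473 − 221 = 252 mm.


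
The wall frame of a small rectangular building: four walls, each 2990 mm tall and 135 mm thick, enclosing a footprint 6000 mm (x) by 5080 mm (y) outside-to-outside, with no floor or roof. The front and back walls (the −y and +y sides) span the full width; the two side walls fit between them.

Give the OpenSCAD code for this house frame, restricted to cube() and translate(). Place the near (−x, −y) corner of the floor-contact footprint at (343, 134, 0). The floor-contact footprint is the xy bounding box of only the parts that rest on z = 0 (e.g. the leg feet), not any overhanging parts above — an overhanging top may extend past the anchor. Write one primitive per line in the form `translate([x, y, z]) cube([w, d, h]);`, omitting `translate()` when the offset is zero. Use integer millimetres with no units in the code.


translate([343, 134, 0]) cube([6000, 135, 2990]);
translate([343, 5079, 0]) cube([6000, 135, 2990]);
translate([343, 269, 0]) cube([135, 4810, 2990]);
translate([6208, 269, 0]) cube([135, 4810, 2990]);


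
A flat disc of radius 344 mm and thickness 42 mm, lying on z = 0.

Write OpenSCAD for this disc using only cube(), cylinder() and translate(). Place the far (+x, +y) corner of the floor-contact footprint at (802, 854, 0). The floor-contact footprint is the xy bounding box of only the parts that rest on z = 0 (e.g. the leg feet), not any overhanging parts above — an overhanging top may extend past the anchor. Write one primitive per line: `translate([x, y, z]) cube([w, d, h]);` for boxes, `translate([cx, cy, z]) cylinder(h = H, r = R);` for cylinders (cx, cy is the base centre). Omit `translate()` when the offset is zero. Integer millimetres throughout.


translate([458, 510, 0]) cylinder(h = 42, r = 344);


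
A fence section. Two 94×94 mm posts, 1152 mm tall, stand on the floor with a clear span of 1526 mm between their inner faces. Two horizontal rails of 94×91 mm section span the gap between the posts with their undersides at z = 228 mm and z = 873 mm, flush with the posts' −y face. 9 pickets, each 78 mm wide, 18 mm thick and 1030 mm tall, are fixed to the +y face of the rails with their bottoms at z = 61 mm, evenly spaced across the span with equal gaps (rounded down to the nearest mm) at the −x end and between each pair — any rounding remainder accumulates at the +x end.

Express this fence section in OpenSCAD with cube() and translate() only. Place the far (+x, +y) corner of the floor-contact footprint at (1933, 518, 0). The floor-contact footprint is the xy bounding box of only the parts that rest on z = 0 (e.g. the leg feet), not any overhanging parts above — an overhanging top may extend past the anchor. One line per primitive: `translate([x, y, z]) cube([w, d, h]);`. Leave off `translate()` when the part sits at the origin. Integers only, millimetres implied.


translate([219, 424, 0]) cube([94, 94, 1152]);
translate([1839, 424, 0]) cube([94, 94, 1152]);
translate([313, 424, 228]) cube([1526, 94, 91]);
translate([313, 424, 873]) cube([1526, 94, 91]);
translate([395, 518, 61]) cube([78, 18, 1030]);
translate([555, 518, 61]) cube([78, 18, 1030]);
translate([715, 518, 61]) cube([78, 18, 1030]);
translate([875, 518, 61]) cube([78, 18, 1030]);
translate([1035, 518, 61]) cube([78, 18, 1030]);
translate([1195, 518, 61]) cube([78, 18, 1030]);
translate([1355, 518, 61]) cube([78, 18, 1030]);
translate([1515, 518, 61]) cube([78, 18, 1030]);
translate([1675, 518, 61]) cube([78, 18, 1030]);


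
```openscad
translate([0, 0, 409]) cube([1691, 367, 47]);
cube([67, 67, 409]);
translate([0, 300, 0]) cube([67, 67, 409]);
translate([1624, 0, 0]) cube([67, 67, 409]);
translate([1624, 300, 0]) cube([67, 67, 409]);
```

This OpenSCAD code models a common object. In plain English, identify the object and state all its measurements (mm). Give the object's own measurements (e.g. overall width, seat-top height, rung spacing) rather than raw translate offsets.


A bench: a 1691×367 mm seat slab, 47 mm thick, top at z = 456 mm, on four 67×67 mm square legs flush with the seat corners and standing on z = 0.


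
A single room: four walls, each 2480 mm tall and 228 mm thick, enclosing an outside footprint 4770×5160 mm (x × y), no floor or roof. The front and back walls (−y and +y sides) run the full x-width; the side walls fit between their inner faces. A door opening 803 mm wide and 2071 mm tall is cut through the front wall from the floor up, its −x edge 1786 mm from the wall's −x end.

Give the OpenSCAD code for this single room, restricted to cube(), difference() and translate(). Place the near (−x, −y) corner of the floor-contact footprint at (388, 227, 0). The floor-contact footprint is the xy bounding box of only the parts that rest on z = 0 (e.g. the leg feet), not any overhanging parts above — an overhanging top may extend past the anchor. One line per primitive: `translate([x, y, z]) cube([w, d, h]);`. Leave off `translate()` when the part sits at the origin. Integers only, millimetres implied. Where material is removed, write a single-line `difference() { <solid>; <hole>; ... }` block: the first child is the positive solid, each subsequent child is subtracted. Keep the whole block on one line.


difference() { translate([388, 227, 0]) cube([4770, 228, 2480]); translate([2174, 227, 0]) cube([803, 228, 2071]); }
translate([388, 5159, 0]) cube([4770, 228, 2480]);
translate([388, 455, 0]) cube([228, 4704, 2480]);
translate([4930, 455, 0]) cube([228, 4704, 2480]);


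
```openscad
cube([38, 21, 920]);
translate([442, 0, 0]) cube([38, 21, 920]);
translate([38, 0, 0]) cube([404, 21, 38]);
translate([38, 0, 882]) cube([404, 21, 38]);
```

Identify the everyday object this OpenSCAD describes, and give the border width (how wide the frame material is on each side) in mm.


A picture frame. The border width is 38 mm.

Four thin pieces enclosing a rectangular opening — a picture frame. The two full-height stiles are 920 mm tall; the top rail sits at z = 882 and is 38 mm tall, so the border above the opening is 920 − 882 = 38 mm, matching the stile x-width.


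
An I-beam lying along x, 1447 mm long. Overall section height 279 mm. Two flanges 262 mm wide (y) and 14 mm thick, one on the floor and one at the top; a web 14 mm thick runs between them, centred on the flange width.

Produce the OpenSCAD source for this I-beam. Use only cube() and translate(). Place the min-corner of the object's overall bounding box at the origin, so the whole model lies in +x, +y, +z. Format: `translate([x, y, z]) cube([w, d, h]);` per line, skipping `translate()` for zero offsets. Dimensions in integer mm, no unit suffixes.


cube([1447, 262, 14]);
translate([0, 124, 14]) cube([1447, 14, 251]);
translate([0, 0, 265]) cube([1447, 262, 14]);


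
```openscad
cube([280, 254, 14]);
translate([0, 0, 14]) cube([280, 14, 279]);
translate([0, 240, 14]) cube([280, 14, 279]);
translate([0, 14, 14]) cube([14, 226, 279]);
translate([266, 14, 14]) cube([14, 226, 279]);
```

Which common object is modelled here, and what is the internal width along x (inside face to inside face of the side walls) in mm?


An open box. The internal width is 252 mm.

A 280×254 base slab with four walls standing on it — an open box. The base is 280 mm wide and the walls are 14 mm thick, so the internal width is 280 − 2 × 14 = 252 mm.


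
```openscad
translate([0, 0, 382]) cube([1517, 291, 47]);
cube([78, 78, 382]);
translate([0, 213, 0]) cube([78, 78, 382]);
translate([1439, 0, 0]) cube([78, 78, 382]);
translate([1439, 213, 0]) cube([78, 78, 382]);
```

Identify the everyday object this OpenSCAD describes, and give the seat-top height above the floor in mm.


A bench. The seat-top height is 429 mm.

A long slab on four corner posts — a bench. The slab sits at z = 382 with thickness 47, so the top is 382 + 47 = 429 mm.


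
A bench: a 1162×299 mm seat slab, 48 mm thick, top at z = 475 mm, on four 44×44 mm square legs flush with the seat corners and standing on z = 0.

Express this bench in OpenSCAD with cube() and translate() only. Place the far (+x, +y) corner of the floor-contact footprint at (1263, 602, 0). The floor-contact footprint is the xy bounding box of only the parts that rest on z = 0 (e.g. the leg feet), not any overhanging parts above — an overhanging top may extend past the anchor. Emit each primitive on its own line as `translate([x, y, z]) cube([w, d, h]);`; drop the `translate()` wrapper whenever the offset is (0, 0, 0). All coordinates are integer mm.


translate([101, 303, 427]) cube([1162, 299, 48]);
translate([101, 303, 0]) cube([44, 44, 427]);
translate([101, 558, 0]) cube([44, 44, 427]);
translate([1219, 303, 0]) cube([44, 44, 427]);
translate([1219, 558, 0]) cube([44, 44, 427]);


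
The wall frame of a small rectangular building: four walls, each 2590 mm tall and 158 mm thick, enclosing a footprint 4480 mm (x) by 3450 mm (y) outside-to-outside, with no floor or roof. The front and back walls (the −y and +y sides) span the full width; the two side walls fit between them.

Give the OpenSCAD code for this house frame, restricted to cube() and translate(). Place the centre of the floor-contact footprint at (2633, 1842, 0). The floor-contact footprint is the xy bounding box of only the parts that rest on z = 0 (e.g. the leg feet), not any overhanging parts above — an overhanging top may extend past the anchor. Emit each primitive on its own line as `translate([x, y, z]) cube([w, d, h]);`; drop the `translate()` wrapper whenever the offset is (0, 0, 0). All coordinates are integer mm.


translate([393, 117, 0]) cube([4480, 158, 2590]);
translate([393, 3409, 0]) cube([4480, 158, 2590]);
translate([393, 275, 0]) cube([158, 3134, 2590]);
translate([4715, 275, 0]) cube([158, 3134, 2590]);


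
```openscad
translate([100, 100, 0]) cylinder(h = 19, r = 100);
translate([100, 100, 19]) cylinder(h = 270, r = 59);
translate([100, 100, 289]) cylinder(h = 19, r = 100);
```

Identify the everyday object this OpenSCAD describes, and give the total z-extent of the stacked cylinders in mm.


A spool. The overall height is 308 mm.

Three coaxial cylinders, large–small–large — a spool. Two 19 mm flanges and a 270 mm core give 19 + 270 + 19 = 308 mm.


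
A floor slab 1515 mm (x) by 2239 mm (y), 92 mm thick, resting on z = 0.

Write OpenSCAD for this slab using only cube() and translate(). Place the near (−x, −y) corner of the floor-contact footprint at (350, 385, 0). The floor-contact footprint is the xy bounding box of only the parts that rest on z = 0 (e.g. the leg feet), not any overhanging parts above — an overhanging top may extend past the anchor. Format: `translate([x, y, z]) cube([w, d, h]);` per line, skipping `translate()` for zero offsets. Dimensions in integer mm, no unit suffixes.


translate([350, 385, 0]) cube([1515, 2239, 92]);


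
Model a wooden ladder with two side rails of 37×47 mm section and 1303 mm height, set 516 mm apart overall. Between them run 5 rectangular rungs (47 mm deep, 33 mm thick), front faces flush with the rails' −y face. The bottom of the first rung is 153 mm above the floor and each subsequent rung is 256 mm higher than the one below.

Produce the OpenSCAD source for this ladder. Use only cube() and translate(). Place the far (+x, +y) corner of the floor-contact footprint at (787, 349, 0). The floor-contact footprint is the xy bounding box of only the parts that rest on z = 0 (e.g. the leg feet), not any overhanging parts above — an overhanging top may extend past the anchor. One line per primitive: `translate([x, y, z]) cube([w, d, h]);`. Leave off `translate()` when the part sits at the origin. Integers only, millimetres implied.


translate([271, 302, 0]) cube([37, 47, 1303]);
translate([750, 302, 0]) cube([37, 47, 1303]);
translate([308, 302, 153]) cube([442, 47, 33]);
translate([308, 302, 409]) cube([442, 47, 33]);
translate([308, 302, 665]) cube([442, 47, 33]);
translate([308, 302, 921]) cube([442, 47, 33]);
translate([308, 302, 1177]) cube([442, 47, 33]);


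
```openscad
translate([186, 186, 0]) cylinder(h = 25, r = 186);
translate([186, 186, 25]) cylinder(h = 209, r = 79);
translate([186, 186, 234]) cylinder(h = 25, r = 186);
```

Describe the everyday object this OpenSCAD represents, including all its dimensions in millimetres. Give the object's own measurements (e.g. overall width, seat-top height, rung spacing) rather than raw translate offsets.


A spool: two coaxial disc flanges of radius 186 mm and thickness 25 mm, joined by a core cylinder of radius 79 mm and height 209 mm. The lower flange rests on z = 0 and the three cylinders share a vertical axis.
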